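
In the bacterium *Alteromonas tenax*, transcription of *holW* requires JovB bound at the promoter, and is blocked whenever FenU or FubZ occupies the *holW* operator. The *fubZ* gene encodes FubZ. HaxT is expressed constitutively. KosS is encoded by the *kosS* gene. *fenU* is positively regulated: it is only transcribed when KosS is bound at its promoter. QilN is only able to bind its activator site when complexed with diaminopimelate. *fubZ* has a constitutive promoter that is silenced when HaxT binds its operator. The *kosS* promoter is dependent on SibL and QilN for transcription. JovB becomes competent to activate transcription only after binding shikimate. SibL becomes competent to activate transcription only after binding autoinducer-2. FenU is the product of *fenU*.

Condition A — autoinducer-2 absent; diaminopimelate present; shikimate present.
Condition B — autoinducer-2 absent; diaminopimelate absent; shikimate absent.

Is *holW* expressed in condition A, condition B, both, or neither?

A only

Condition A:
Autoinducer-2 is absent, so SibL is inactive.
Diaminopimelate is present, so QilN is active.
Required activator SibL is absent, so *kosS* is not transcribed.
So KosS is not produced.
Required activator KosS is absent, so *fenU* is not transcribed.
So FenU is not produced.
HaxT is produced constitutively and is active.
With repressor HaxT bound, *fubZ* is not transcribed.
So FubZ is not produced.
Shikimate is present, so JovB is active.
No repressor is bound and JovB is active, so *holW* is transcribed.
→ *holW* is ON in A.
Condition B:
Autoinducer-2 is absent, so SibL is inactive.
Diaminopimelate is absent, so QilN is inactive.
Required activator SibL is absent, so *kosS* is not transcribed.
So KosS is not produced.
Required activator KosS is absent, so *fenU* is not transcribed.
So FenU is not produced.
HaxT is produced constitutively and is active.
With repressor HaxT bound, *fubZ* is not transcribed.
So FubZ is not produced.
Shikimate is absent, so JovB is inactive.
Required activator JovB is absent, so *holW* is not transcribed.
→ *holW* is OFF in B.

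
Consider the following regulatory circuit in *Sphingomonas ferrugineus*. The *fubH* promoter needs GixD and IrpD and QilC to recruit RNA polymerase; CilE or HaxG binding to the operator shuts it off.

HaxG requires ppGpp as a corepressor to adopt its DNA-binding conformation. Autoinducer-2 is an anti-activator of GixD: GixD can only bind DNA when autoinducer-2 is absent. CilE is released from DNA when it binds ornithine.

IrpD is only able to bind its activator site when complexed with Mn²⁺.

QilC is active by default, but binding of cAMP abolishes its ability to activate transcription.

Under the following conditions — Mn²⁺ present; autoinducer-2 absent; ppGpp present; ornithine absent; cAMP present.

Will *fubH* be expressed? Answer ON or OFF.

OFF

Autoinducer-2 is absent, so GixD is active.
Ornithine is absent, so CilE is active.
Mn²⁺ is present, so IrpD is active.
ppGpp is present, so HaxG is active.
cAMP is present, so QilC is inactive.
With repressor CilE bound, *fubH* is not transcribed.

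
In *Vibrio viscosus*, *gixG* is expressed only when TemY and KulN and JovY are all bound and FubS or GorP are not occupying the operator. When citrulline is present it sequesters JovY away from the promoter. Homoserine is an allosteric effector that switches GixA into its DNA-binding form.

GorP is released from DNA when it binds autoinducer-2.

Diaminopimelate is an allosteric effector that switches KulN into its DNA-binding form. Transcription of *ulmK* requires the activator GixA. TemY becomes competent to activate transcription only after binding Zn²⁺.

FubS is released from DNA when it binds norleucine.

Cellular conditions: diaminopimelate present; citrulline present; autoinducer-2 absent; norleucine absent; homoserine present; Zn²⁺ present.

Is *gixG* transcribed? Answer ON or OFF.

OFF

Zn²⁺ is present, so TemY is active.
Norleucine is absent, so FubS is active.
Diaminopimelate is present, so KulN is active.
Autoinducer-2 is absent, so GorP is active.
Citrulline is present, so JovY is inactive.
With repressor FubS bound, *gixG* is not transcribed.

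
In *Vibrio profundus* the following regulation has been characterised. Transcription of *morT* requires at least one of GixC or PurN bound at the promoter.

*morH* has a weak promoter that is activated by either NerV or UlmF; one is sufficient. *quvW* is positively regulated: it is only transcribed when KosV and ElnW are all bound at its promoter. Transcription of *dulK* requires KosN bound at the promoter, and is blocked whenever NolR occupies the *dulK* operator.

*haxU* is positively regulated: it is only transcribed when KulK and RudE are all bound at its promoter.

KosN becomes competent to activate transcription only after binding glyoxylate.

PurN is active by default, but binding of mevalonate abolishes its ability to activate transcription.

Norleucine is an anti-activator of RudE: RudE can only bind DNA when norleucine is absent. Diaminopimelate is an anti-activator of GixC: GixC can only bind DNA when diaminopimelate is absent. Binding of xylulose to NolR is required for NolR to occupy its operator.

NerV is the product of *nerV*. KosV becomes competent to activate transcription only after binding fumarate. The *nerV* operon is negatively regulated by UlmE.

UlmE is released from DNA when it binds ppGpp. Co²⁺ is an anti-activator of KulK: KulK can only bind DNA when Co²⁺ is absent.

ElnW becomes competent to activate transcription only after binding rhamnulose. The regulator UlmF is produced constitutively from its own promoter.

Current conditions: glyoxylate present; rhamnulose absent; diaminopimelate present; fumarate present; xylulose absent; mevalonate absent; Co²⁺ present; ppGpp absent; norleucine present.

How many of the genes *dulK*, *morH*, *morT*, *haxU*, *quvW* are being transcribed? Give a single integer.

Glyoxylate is present, so KosN is active.
Xylulose is absent, so NolR is inactive.
No repressor is bound and KosN is active, so *dulK* is transcribed.
→ *dulK* is ON.
ppGpp is absent, so UlmE is active.
With repressor UlmE bound, *nerV* is not transcribed.
So NerV is not produced.
UlmF is produced constitutively and is active.
Activator UlmF is present, so *morH* is transcribed.
→ *morH* is ON.
Diaminopimelate is present, so GixC is inactive.
Mevalonate is absent, so PurN is active.
Activator PurN is present, so *morT* is transcribed.
→ *morT* is ON.
Co²⁺ is present, so KulK is inactive.
Norleucine is present, so RudE is inactive.
Required activator KulK is absent, so *haxU* is not transcribed.
→ *haxU* is OFF.
Fumarate is present, so KosV is active.
Rhamnulose is absent, so ElnW is inactive.
Required activator ElnW is absent, so *quvW* is not transcribed.
→ *quvW* is OFF.
3 of the 5 genes are transcribed.

3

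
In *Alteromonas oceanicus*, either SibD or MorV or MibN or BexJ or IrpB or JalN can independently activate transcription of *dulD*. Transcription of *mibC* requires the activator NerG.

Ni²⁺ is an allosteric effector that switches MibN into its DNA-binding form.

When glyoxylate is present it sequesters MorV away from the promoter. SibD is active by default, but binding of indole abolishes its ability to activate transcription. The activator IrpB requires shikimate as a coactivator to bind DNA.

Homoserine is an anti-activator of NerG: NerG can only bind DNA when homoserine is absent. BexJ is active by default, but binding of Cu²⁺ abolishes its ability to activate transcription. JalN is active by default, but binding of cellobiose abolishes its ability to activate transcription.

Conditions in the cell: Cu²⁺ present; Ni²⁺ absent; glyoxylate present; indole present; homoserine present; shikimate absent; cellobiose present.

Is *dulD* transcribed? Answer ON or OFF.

OFF

Indole is present, so SibD is inactive.
Glyoxylate is present, so MorV is inactive.
Ni²⁺ is absent, so MibN is inactive.
Cu²⁺ is present, so BexJ is inactive.
Shikimate is absent, so IrpB is inactive.
Cellobiose is present, so JalN is inactive.
No activator is available at the *dulD* promoter, so *dulD* is not transcribed.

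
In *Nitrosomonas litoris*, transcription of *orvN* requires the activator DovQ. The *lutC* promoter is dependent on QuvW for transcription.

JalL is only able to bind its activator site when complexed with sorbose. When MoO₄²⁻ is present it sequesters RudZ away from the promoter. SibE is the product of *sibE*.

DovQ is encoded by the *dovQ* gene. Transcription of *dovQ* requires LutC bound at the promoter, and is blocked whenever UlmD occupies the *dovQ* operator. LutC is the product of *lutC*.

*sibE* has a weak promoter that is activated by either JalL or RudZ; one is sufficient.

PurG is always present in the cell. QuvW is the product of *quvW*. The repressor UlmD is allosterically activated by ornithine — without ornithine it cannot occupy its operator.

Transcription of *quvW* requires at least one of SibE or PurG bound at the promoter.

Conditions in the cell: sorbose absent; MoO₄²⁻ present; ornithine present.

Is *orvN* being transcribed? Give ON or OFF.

Sorbose is absent, so JalL is inactive.
MoO₄²⁻ is present, so RudZ is inactive.
No activator is available at the *sibE* promoter, so *sibE* is not transcribed.
So SibE is not produced.
PurG is produced constitutively and is active.
Activator PurG is present, so *quvW* is transcribed.
So QuvW is produced and active.
No repressor is bound and QuvW is active, so *lutC* is transcribed.
So LutC is produced and active.
Ornithine is present, so UlmD is active.
With repressor UlmD bound, *dovQ* is not transcribed.
So DovQ is not produced.
Required activator DovQ is absent, so *orvN* is not transcribed.

OFF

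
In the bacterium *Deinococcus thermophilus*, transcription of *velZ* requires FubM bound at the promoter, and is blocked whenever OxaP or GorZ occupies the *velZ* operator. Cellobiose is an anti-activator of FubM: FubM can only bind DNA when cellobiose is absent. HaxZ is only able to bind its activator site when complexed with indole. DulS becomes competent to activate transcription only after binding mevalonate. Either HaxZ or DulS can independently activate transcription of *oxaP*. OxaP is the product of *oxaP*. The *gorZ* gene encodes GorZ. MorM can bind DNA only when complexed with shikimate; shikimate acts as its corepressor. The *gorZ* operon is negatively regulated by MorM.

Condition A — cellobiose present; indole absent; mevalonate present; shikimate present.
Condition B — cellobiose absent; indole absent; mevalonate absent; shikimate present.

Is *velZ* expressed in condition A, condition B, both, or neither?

B only

Condition A:
Cellobiose is present, so FubM is inactive.
Indole is absent, so HaxZ is inactive.
Mevalonate is present, so DulS is active.
Activator DulS is present, so *oxaP* is transcribed.
So OxaP is produced and active.
Shikimate is present, so MorM is active.
With repressor MorM bound, *gorZ* is not transcribed.
So GorZ is not produced.
With repressor OxaP bound, *velZ* is not transcribed.
→ *velZ* is OFF in A.
Condition B:
Cellobiose is absent, so FubM is active.
Indole is absent, so HaxZ is inactive.
Mevalonate is absent, so DulS is inactive.
No activator is available at the *oxaP* promoter, so *oxaP* is not transcribed.
So OxaP is not produced.
Shikimate is present, so MorM is active.
With repressor MorM bound, *gorZ* is not transcribed.
So GorZ is not produced.
No repressor is bound and FubM is active, so *velZ* is transcribed.
→ *velZ* is ON in B.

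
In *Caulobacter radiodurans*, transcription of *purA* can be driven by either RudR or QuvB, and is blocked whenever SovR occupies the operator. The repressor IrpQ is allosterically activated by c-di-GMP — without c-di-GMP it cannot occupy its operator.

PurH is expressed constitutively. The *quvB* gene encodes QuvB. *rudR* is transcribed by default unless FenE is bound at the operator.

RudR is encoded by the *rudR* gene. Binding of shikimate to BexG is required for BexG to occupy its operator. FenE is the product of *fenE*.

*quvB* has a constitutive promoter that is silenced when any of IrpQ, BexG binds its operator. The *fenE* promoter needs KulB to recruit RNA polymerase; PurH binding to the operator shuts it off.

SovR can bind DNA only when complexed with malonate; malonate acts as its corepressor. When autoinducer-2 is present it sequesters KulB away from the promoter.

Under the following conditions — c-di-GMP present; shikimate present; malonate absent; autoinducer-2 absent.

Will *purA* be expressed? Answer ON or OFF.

Malonate is absent, so SovR is inactive.
Autoinducer-2 is absent, so KulB is active.
PurH is produced constitutively and is active.
With repressor PurH bound, *fenE* is not transcribed.
So FenE is not produced.
With no repressor bound, *rudR* is transcribed.
So RudR is produced and active.
c-di-GMP is present, so IrpQ is active.
Shikimate is present, so BexG is active.
With repressor IrpQ bound, *quvB* is not transcribed.
So QuvB is not produced.
Activator RudR is present, so *purA* is transcribed.

ON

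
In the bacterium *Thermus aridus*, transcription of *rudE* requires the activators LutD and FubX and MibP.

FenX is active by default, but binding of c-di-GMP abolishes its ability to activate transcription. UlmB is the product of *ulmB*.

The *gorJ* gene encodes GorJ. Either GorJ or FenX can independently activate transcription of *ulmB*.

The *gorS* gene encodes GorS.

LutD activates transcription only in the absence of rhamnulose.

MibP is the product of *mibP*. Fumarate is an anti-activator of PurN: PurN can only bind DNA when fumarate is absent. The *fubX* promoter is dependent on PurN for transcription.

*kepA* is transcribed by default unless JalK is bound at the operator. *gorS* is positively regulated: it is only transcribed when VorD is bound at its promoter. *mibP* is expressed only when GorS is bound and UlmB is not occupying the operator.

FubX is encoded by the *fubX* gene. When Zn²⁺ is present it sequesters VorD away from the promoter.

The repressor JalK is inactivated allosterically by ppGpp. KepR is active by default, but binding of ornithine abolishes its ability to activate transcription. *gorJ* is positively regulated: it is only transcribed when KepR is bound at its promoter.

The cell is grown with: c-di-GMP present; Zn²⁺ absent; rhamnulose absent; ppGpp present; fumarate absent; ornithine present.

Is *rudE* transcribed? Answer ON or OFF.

ON

Rhamnulose is absent, so LutD is active.
Fumarate is absent, so PurN is active.
No repressor is bound and PurN is active, so *fubX* is transcribed.
So FubX is produced and active.
Ornithine is present, so KepR is inactive.
Required activator KepR is absent, so *gorJ* is not transcribed.
So GorJ is not produced.
c-di-GMP is present, so FenX is inactive.
No activator is available at the *ulmB* promoter, so *ulmB* is not transcribed.
So UlmB is not produced.
Zn²⁺ is absent, so VorD is active.
No repressor is bound and VorD is active, so *gorS* is transcribed.
So GorS is produced and active.
No repressor is bound and GorS is active, so *mibP* is transcribed.
So MibP is produced and active.
No repressor is bound and LutD and FubX and MibP are active, so *rudE* is transcribed.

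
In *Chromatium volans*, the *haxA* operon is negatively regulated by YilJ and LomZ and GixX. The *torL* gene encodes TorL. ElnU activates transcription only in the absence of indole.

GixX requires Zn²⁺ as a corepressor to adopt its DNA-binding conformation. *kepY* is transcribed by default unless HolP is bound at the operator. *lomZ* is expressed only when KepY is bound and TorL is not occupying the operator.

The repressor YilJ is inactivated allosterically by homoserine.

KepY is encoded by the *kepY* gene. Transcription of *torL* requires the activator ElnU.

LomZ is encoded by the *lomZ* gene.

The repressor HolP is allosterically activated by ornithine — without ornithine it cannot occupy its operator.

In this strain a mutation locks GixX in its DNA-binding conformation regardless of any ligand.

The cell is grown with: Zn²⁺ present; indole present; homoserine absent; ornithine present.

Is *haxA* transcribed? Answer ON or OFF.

Homoserine is absent, so YilJ is active.
Indole is present, so ElnU is inactive.
Required activator ElnU is absent, so *torL* is not transcribed.
So TorL is not produced.
Ornithine is present, so HolP is active.
With repressor HolP bound, *kepY* is not transcribed.
So KepY is not produced.
Required activator KepY is absent, so *lomZ* is not transcribed.
So LomZ is not produced.
GixX is constitutively active in this strain.
With repressor YilJ bound, *haxA* is not transcribed.

OFF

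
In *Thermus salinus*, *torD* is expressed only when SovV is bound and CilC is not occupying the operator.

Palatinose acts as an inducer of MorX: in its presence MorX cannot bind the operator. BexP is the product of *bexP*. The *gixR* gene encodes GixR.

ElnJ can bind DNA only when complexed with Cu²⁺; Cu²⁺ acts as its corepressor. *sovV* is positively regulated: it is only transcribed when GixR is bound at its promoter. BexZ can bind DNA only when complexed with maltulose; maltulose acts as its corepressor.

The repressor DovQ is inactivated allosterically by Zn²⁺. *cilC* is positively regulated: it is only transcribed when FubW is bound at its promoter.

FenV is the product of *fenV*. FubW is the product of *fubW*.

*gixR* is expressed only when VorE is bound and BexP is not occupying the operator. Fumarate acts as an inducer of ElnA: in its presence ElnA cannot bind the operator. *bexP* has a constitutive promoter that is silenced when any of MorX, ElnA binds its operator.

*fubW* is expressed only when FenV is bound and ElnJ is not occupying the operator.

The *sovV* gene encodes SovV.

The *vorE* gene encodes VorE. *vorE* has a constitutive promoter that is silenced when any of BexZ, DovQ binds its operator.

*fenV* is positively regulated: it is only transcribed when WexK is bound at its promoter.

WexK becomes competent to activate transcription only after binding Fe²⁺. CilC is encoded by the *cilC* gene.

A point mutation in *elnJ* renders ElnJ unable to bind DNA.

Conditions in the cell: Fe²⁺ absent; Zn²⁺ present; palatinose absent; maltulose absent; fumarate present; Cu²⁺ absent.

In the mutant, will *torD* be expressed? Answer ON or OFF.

ElnJ is non-functional in this strain, so it has no effect.
Fe²⁺ is absent, so WexK is inactive.
Required activator WexK is absent, so *fenV* is not transcribed.
So FenV is not produced.
Required activator FenV is absent, so *fubW* is not transcribed.
So FubW is not produced.
Required activator FubW is absent, so *cilC* is not transcribed.
So CilC is not produced.
Maltulose is absent, so BexZ is inactive.
Zn²⁺ is present, so DovQ is inactive.
With no repressor bound, *vorE* is transcribed.
So VorE is produced and active.
Palatinose is absent, so MorX is active.
Fumarate is present, so ElnA is inactive.
With repressor MorX bound, *bexP* is not transcribed.
So BexP is not produced.
No repressor is bound and VorE is active, so *gixR* is transcribed.
So GixR is produced and active.
No repressor is bound and GixR is active, so *sovV* is transcribed.
So SovV is produced and active.
No repressor is bound and SovV is active, so *torD* is transcribed.

ON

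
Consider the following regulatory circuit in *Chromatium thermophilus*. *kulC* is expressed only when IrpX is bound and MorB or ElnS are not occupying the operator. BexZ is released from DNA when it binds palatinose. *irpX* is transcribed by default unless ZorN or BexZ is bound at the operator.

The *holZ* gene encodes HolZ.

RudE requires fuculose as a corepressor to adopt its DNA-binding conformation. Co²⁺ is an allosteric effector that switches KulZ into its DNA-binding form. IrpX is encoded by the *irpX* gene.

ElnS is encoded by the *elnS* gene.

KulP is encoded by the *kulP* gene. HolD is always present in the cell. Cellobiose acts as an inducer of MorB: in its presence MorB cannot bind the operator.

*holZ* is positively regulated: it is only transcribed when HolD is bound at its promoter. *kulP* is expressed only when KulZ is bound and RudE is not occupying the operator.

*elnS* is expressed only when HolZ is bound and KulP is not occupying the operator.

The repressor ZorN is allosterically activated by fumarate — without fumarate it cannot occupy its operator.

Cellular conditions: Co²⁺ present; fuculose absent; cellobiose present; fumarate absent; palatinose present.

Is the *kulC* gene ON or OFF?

Cellobiose is present, so MorB is inactive.
HolD is produced constitutively and is active.
No repressor is bound and HolD is active, so *holZ* is transcribed.
So HolZ is produced and active.
Fuculose is absent, so RudE is inactive.
Co²⁺ is present, so KulZ is active.
No repressor is bound and KulZ is active, so *kulP* is transcribed.
So KulP is produced and active.
With repressor KulP bound, *elnS* is not transcribed.
So ElnS is not produced.
Fumarate is absent, so ZorN is inactive.
Palatinose is present, so BexZ is inactive.
With no repressor bound, *irpX* is transcribed.
So IrpX is produced and active.
No repressor is bound and IrpX is active, so *kulC* is transcribed.

ON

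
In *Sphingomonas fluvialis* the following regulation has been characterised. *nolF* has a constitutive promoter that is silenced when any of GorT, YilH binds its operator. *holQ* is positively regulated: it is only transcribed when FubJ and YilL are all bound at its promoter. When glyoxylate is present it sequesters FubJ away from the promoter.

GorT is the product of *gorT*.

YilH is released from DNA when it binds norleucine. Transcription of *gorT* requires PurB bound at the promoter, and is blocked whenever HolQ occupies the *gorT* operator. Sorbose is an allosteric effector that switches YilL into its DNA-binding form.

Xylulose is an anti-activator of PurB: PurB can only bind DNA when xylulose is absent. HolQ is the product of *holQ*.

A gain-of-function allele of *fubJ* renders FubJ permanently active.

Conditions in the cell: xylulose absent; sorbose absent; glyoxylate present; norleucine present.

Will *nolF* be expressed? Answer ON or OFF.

OFF

Xylulose is absent, so PurB is active.
FubJ is constitutively active in this strain.
Sorbose is absent, so YilL is inactive.
Required activator YilL is absent, so *holQ* is not transcribed.
So HolQ is not produced.
No repressor is bound and PurB is active, so *gorT* is transcribed.
So GorT is produced and active.
Norleucine is present, so YilH is inactive.
With repressor GorT bound, *nolF* is not transcribed.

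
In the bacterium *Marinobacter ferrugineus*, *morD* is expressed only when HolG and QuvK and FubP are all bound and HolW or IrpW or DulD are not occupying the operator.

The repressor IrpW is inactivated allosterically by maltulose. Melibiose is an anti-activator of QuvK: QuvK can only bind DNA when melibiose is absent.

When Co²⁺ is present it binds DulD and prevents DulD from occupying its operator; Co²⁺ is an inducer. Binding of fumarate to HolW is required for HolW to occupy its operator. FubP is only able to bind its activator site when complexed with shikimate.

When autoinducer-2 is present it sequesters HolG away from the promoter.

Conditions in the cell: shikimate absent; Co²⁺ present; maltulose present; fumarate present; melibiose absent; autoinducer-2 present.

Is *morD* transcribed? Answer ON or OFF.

OFF

Fumarate is present, so HolW is active.
Maltulose is present, so IrpW is inactive.
Autoinducer-2 is present, so HolG is inactive.
Co²⁺ is present, so DulD is inactive.
Melibiose is absent, so QuvK is active.
Shikimate is absent, so FubP is inactive.
With repressor HolW bound, *morD* is not transcribed.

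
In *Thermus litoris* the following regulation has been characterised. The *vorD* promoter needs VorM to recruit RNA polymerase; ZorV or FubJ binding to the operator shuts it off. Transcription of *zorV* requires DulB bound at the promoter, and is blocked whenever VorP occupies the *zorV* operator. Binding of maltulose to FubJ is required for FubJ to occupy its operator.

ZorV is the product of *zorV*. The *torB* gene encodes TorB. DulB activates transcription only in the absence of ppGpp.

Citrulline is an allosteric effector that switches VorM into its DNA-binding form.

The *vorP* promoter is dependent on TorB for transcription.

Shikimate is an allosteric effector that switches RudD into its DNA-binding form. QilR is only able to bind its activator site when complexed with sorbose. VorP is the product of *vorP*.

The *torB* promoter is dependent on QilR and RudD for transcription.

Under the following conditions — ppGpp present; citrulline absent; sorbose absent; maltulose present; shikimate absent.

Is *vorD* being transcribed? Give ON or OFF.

Sorbose is absent, so QilR is inactive.
Shikimate is absent, so RudD is inactive.
Required activator QilR is absent, so *torB* is not transcribed.
So TorB is not produced.
Required activator TorB is absent, so *vorP* is not transcribed.
So VorP is not produced.
ppGpp is present, so DulB is inactive.
Required activator DulB is absent, so *zorV* is not transcribed.
So ZorV is not produced.
Citrulline is absent, so VorM is inactive.
Maltulose is present, so FubJ is active.
With repressor FubJ bound, *vorD* is not transcribed.

OFF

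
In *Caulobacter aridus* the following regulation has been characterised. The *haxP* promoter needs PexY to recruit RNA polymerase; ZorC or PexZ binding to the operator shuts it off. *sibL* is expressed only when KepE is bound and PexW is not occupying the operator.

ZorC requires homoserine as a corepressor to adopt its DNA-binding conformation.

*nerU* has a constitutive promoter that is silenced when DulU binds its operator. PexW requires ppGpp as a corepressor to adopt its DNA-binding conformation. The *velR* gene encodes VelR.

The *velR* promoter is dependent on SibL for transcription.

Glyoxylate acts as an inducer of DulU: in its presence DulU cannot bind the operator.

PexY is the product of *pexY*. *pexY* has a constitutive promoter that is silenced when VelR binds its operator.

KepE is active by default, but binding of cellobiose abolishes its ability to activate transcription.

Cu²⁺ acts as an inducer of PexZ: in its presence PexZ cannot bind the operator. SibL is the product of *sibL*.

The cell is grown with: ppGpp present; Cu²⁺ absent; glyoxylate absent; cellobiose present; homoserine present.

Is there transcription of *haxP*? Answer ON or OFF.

Homoserine is present, so ZorC is active.
Cu²⁺ is absent, so PexZ is active.
Cellobiose is present, so KepE is inactive.
ppGpp is present, so PexW is active.
With repressor PexW bound, *sibL* is not transcribed.
So SibL is not produced.
Required activator SibL is absent, so *velR* is not transcribed.
So VelR is not produced.
With no repressor bound, *pexY* is transcribed.
So PexY is produced and active.
With repressor ZorC bound, *haxP* is not transcribed.

OFF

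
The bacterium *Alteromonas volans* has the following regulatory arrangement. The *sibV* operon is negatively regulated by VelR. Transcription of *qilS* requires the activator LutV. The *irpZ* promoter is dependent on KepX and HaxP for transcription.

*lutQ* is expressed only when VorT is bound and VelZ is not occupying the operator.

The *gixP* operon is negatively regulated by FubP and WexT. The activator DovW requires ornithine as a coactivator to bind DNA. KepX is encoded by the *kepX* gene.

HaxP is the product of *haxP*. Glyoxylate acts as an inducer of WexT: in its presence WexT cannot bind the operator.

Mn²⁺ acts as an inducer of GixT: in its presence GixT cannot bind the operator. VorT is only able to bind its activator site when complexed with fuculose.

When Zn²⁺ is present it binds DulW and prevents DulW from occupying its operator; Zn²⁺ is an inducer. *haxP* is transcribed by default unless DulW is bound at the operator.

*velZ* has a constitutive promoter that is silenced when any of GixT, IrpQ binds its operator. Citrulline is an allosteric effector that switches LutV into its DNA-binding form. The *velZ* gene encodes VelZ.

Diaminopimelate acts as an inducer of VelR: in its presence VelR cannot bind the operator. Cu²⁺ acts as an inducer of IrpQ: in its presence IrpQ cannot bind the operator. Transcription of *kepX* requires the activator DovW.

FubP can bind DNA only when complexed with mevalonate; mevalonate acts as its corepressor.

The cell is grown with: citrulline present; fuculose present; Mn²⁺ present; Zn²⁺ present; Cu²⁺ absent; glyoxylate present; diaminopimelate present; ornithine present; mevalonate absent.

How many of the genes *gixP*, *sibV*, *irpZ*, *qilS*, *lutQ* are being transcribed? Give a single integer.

Mevalonate is absent, so FubP is inactive.
Glyoxylate is present, so WexT is inactive.
With no repressor bound, *gixP* is transcribed.
→ *gixP* is ON.
Diaminopimelate is present, so VelR is inactive.
With no repressor bound, *sibV* is transcribed.
→ *sibV* is ON.
Ornithine is present, so DovW is active.
No repressor is bound and DovW is active, so *kepX* is transcribed.
So KepX is produced and active.
Zn²⁺ is present, so DulW is inactive.
With no repressor bound, *haxP* is transcribed.
So HaxP is produced and active.
No repressor is bound and KepX and HaxP are active, so *irpZ* is transcribed.
→ *irpZ* is ON.
Citrulline is present, so LutV is active.
No repressor is bound and LutV is active, so *qilS* is transcribed.
→ *qilS* is ON.
Mn²⁺ is present, so GixT is inactive.
Cu²⁺ is absent, so IrpQ is active.
With repressor IrpQ bound, *velZ* is not transcribed.
So VelZ is not produced.
Fuculose is present, so VorT is active.
No repressor is bound and VorT is active, so *lutQ* is transcribed.
→ *lutQ* is ON.
5 of the 5 genes are transcribed.

5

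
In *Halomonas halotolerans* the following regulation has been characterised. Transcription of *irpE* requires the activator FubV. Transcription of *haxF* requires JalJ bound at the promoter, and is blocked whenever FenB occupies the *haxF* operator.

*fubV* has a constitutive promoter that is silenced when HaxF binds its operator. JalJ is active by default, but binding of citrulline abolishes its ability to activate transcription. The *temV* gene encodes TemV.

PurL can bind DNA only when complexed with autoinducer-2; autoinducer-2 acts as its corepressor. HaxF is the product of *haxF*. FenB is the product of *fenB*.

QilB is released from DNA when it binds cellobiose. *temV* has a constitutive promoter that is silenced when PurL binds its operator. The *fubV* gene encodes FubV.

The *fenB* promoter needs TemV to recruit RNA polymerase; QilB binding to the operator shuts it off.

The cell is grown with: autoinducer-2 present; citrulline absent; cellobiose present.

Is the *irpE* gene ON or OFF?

Autoinducer-2 is present, so PurL is active.
With repressor PurL bound, *temV* is not transcribed.
So TemV is not produced.
Cellobiose is present, so QilB is inactive.
Required activator TemV is absent, so *fenB* is not transcribed.
So FenB is not produced.
Citrulline is absent, so JalJ is active.
No repressor is bound and JalJ is active, so *haxF* is transcribed.
So HaxF is produced and active.
With repressor HaxF bound, *fubV* is not transcribed.
So FubV is not produced.
Required activator FubV is absent, so *irpE* is not transcribed.

OFF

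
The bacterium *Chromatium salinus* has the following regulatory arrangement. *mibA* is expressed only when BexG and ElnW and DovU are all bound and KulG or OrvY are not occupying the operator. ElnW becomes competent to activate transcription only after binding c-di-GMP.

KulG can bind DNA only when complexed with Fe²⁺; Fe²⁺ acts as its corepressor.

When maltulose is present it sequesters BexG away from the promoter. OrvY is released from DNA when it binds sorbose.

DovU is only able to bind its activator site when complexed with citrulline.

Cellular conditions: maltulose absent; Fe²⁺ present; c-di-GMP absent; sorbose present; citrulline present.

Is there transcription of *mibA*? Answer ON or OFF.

Fe²⁺ is present, so KulG is active.
Maltulose is absent, so BexG is active.
c-di-GMP is absent, so ElnW is inactive.
Citrulline is present, so DovU is active.
Sorbose is present, so OrvY is inactive.
With repressor KulG bound, *mibA* is not transcribed.

OFF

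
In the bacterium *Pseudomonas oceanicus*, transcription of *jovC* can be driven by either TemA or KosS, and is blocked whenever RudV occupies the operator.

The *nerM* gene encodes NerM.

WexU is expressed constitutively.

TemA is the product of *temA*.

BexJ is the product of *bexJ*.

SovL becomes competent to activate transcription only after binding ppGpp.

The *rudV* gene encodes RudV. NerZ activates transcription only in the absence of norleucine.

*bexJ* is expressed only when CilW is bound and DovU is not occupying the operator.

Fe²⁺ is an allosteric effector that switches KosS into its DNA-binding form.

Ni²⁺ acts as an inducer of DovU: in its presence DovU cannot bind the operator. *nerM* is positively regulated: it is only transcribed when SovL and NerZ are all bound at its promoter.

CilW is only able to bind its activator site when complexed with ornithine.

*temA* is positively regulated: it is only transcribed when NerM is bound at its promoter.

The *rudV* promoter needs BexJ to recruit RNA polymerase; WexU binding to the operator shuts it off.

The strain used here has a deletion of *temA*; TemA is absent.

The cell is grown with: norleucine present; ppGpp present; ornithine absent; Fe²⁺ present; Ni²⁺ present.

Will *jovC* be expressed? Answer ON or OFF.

ON

TemA is non-functional in this strain, so it has no effect.
Ni²⁺ is present, so DovU is inactive.
Ornithine is absent, so CilW is inactive.
Required activator CilW is absent, so *bexJ* is not transcribed.
So BexJ is not produced.
WexU is produced constitutively and is active.
With repressor WexU bound, *rudV* is not transcribed.
So RudV is not produced.
Fe²⁺ is present, so KosS is active.
Activator KosS is present, so *jovC* is transcribed.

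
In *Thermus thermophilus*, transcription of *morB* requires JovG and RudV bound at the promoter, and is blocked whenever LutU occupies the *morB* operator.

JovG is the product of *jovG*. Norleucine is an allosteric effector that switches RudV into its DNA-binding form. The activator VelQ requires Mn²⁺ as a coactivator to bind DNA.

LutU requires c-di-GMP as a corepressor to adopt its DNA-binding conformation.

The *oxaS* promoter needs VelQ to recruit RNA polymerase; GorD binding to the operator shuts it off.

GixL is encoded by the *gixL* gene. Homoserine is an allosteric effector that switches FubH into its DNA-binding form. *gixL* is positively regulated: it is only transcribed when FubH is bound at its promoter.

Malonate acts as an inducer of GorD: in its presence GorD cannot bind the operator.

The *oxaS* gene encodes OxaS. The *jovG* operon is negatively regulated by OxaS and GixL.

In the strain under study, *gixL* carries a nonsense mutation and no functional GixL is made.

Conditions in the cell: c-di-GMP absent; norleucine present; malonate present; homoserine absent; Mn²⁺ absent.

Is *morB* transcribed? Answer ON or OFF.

ON

c-di-GMP is absent, so LutU is inactive.
Mn²⁺ is absent, so VelQ is inactive.
Malonate is present, so GorD is inactive.
Required activator VelQ is absent, so *oxaS* is not transcribed.
So OxaS is not produced.
GixL is non-functional in this strain, so it has no effect.
With no repressor bound, *jovG* is transcribed.
So JovG is produced and active.
Norleucine is present, so RudV is active.
No repressor is bound and JovG and RudV are active, so *morB* is transcribed.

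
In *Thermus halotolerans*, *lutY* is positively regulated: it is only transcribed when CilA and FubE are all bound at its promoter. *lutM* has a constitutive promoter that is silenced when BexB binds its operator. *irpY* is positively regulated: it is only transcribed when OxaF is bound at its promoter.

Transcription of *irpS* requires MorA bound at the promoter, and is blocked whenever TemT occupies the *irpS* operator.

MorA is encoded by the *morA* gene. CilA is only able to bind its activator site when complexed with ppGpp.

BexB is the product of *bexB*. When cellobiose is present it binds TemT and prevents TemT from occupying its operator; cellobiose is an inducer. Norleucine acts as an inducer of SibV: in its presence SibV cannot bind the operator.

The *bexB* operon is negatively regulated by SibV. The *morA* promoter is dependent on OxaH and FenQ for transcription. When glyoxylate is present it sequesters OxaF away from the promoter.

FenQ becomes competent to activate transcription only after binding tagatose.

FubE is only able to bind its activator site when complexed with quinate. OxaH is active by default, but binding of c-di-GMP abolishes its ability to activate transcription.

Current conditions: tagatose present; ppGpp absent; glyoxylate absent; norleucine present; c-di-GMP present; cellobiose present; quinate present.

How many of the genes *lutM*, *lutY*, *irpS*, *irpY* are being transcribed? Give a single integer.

Norleucine is present, so SibV is inactive.
With no repressor bound, *bexB* is transcribed.
So BexB is produced and active.
With repressor BexB bound, *lutM* is not transcribed.
→ *lutM* is OFF.
ppGpp is absent, so CilA is inactive.
Quinate is present, so FubE is active.
Required activator CilA is absent, so *lutY* is not transcribed.
→ *lutY* is OFF.
Cellobiose is present, so TemT is inactive.
c-di-GMP is present, so OxaH is inactive.
Tagatose is present, so FenQ is active.
Required activator OxaH is absent, so *morA* is not transcribed.
So MorA is not produced.
Required activator MorA is absent, so *irpS* is not transcribed.
→ *irpS* is OFF.
Glyoxylate is absent, so OxaF is active.
No repressor is bound and OxaF is active, so *irpY* is transcribed.
→ *irpY* is ON.
1 of the 4 genes is transcribed.

1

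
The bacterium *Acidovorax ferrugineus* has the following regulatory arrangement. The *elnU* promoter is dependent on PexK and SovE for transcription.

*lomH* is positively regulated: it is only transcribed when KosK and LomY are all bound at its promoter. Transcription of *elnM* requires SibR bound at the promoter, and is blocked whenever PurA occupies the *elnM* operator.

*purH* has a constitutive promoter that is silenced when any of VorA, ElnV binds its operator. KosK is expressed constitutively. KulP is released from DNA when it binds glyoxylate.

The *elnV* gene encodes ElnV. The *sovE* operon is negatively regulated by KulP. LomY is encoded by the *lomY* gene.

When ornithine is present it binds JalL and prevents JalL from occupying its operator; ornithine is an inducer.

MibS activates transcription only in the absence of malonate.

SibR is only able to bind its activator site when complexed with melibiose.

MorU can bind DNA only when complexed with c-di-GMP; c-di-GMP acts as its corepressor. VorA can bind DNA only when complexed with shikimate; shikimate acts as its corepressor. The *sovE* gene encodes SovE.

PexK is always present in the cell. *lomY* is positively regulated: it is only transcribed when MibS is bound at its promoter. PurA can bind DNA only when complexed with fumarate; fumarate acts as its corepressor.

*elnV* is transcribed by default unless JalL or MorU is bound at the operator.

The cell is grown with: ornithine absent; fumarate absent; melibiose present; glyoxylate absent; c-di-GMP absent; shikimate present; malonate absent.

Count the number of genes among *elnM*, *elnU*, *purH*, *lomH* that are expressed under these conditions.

Fumarate is absent, so PurA is inactive.
Melibiose is present, so SibR is active.
No repressor is bound and SibR is active, so *elnM* is transcribed.
→ *elnM* is ON.
PexK is produced constitutively and is active.
Glyoxylate is absent, so KulP is active.
With repressor KulP bound, *sovE* is not transcribed.
So SovE is not produced.
Required activator SovE is absent, so *elnU* is not transcribed.
→ *elnU* is OFF.
Shikimate is present, so VorA is active.
Ornithine is absent, so JalL is active.
c-di-GMP is absent, so MorU is inactive.
With repressor JalL bound, *elnV* is not transcribed.
So ElnV is not produced.
With repressor VorA bound, *purH* is not transcribed.
→ *purH* is OFF.
KosK is produced constitutively and is active.
Malonate is absent, so MibS is active.
No repressor is bound and MibS is active, so *lomY* is transcribed.
So LomY is produced and active.
No repressor is bound and KosK and LomY are active, so *lomH* is transcribed.
→ *lomH* is ON.
2 of the 4 genes are transcribed.

2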